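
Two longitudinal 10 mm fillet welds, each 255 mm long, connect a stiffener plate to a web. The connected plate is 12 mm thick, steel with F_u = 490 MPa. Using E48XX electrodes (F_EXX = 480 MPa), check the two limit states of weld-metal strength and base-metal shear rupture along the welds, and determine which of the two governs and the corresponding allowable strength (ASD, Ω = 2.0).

t_e = 0.707 × 10 = 7.07 mm; L = 510 mm.
Weld metal: R_n/Ω = (1/2.0) × 0.6 × 480 × 7.07 × 510 × 10⁻³ = 519.2 kN.
Base metal (shear rupture): R_n/Ω = (1/2.0) × 0.6 × 490 × 12 × 510 × 10⁻³ = 899.6 kN.
Governing: weld metal.

R_n/Ω ≈ 519 kN (weld metal governs)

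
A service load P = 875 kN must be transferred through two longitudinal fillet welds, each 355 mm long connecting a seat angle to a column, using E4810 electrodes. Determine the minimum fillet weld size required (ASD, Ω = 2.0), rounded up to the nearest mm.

w = 13 mm

E48XX → F_EXX = 480 MPa.
Total weld length L = 710 mm.
Required throat t_e = P × Ω / (0.6 F_EXX × L) = 875 × 2.0 / (0.6 × 480 × 710 × 10⁻³) = 8.558 mm.
Required leg w = t_e / 0.707 = 12.11 mm → use 13 mm.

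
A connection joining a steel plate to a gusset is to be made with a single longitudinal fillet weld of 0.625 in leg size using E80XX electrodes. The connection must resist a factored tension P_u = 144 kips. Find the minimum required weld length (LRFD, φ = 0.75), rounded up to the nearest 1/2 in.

L = 9.5 in

E80XX → F_EXX = 80 ksi.
Throat t_e = 0.707 × 0.625 = 0.4419 in.
φr_n = 0.75 × 0.6 × 80 × 0.4419 = 15.91 kips/in.
L_req = P_u / φr_n = 144 / 15.91 = 9.052 in total.
Round up → use L = 9.5 in.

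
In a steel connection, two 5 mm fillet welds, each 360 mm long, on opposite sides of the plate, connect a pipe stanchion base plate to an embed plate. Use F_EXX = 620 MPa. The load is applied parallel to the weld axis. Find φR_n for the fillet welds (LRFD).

φR_n ≈ 710 kN

Effective throat t_e = 0.707 × 5 = 3.535 mm.
Total length L = 720 mm; A_we = 3.535 × 720 = 2545 mm².
F_nw = 0.6 F_EXX = 0.6 × 620 = 372 MPa.
φR_n = 0.75 × 372 × 2545 × 10⁻³ = 710.1 kN.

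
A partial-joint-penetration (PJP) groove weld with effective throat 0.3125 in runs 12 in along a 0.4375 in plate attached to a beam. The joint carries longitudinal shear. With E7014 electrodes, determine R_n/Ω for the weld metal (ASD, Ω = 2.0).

E70XX → F_EXX = 70 ksi.
Effective throat (given) t_e = 0.3125 in.
A_we = 0.3125 × 12 = 3.75 in².
F_nw = 0.6 F_EXX = 42 ksi.
R_n/Ω = (42 × 3.75) / 2.0 = 78.75 kips.

R_n/Ω ≈ 78.8 kips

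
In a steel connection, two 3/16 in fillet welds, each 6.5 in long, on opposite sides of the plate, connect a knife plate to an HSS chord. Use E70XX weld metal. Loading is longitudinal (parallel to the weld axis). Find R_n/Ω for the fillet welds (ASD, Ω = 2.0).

E70XX → F_EXX = 70 ksi.
Effective throat t_e = 0.707 × 0.1875 = 0.1326 in.
Total length L = 13 in; A_we = 0.1326 × 13 = 1.723 in².
F_nw = 0.6 F_EXX = 0.6 × 70 = 42 ksi.
R_n = 42 × 1.723 = 72.38 kip; R_n/Ω = 72.38/2.0 = 36.19 kip.

R_n/Ω ≈ 36.2 kip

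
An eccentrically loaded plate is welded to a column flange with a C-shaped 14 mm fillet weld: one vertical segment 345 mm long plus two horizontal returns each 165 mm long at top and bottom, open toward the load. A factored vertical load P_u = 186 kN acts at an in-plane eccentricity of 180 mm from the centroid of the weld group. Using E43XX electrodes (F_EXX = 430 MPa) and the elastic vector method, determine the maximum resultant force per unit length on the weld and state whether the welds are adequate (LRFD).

Total weld length L_w = 675 mm. Treat welds as unit-width lines.
Centroid: x̄ = 2×165×82.5 / 675 = 40.33 mm from the vertical weld.
Polar moment about centroid: J = I_x + I_y = [345³/12 + 2×165×172.5²] + [345×40.33² + 2(165³/12 + 165×42.17²)] = 15140000 mm³.
Direct shear f_v = P/L_w = 186×10³ / 675 = 275.6 N/mm (vertical).
Torsion M = P·e = 186×10³ × 180 = 33480000 N·mm.
Critical point at (x, y) = (124.7, 172.5) from centroid. f_tx = M·y/J = 381.5 N/mm; f_ty = M·x/J = 275.7 N/mm.
Resultant f_max = √[f_tx² + (f_v + f_ty)²] = √[381.5² + (275.6 + 275.7)²] = 670.4 N/mm.
Capacity per unit length: φr_n = 0.75 × 0.6 × 430 × (0.707 × 14) = 1915 N/mm.
670.4 ≤ 1915 → adequate.

f_max ≈ 670 N/mm; adequate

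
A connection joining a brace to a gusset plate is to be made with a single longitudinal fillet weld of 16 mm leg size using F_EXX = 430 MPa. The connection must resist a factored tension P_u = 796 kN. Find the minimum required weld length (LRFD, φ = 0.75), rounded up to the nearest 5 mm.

Throat t_e = 0.707 × 16 = 11.31 mm.
φr_n = 0.75 × 0.6 × 430 × 11.31 × 10⁻³ = 2.189 kN/mm.
L_req = P_u / φr_n = 796 / 2.189 = 363.7 mm total.
Round up → use L = 365 mm.

L = 365 mm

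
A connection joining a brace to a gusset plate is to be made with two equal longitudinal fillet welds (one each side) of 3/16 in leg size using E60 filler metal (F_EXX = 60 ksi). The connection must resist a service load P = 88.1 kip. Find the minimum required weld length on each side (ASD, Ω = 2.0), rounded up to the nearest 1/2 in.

Throat t_e = 0.707 × 0.1875 = 0.1326 in.
r_n/Ω = (0.6 × 60 × 0.1326) / 2.0 = 2.386 kip/in.
L_req = P / (r_n/Ω) = 88.1 / 2.386 = 36.92 in total.
Per side: 36.92 / 2 = 18.46 in.
Round up → use L = 18.5 in on each side.

L = 18.5 in on each side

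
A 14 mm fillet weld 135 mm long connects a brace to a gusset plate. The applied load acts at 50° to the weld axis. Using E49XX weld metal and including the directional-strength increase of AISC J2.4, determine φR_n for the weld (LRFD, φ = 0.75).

E49XX → F_EXX = 490 MPa.
t_e = 0.707 × 14 = 9.898 mm; A_we = 9.898 × 135 = 1336 mm².
Directional factor: 1.0 + 0.5 sin^1.5(50°) = 1.335.
F_nw = 0.6 × 490 × 1.335 = 392.6 MPa.
φR_n = 0.75 × 392.6 × 1336 × 10⁻³ = 393.4 kN.

φR_n ≈ 393 kN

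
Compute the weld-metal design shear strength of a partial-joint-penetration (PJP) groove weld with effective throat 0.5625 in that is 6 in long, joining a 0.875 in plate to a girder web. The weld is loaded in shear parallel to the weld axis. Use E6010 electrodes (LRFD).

φR_n ≈ 91.1 kip

E60XX → F_EXX = 60 ksi.
Effective throat (given) t_e = 0.5625 in.
A_we = 0.5625 × 6 = 3.375 in².
F_nw = 0.6 F_EXX = 36 ksi.
φR_n = 0.75 × 36 × 3.375 = 91.12 kip.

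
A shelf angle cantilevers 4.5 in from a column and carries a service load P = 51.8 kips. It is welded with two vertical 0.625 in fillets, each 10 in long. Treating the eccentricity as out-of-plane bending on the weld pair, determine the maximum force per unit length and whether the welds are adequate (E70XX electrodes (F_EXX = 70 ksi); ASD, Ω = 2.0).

f_max ≈ 7.46 kip/in; adequate

L_w = 2 × 10 = 20 in; section modulus (unit throat) S = 2 × L²/6 = 33.33 in².
Direct shear f_v = P/L_w = 51.8/20 = 2.59 kip/in.
Moment M = P × e = 51.8 × 4.5 = 233.1 kip·in; bending f_b = M/S = 6.993 kip/in.
f_max = √(f_v² + f_b²) = √(2.59² + 6.993²) = 7.457 kip/in.
r_n/Ω = (1/2.0) × 0.6 × 70 × (0.707 × 0.625) = 9.279 kip/in → adequate.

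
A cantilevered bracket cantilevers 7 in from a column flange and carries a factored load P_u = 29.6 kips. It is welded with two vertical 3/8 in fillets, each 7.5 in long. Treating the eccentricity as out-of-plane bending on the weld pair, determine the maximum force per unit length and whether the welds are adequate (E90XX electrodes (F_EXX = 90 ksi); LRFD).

f_max ≈ 11.2 kip/in; NOT adequate

L_w = 2 × 7.5 = 15 in; section modulus (unit throat) S = 2 × L²/6 = 18.75 in².
Direct shear f_v = P/L_w = 29.6/15 = 1.973 kip/in.
Moment M = P × e = 29.6 × 7 = 207.2 kip·in; bending f_b = M/S = 11.05 kip/in.
f_max = √(f_v² + f_b²) = √(1.973² + 11.05²) = 11.23 kip/in.
φr_n = 0.75 × 0.6 × 90 × (0.707 × 0.375) = 10.74 kip/in → NOT adequate.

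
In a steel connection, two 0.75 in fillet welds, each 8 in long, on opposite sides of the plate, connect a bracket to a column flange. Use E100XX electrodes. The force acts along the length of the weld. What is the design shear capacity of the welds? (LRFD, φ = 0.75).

φR_n ≈ 382 kips

E100XX → F_EXX = 100 ksi.
Effective throat t_e = 0.707 × 0.75 = 0.5302 in.
Total length L = 16 in; A_we = 0.5302 × 16 = 8.484 in².
F_nw = 0.6 F_EXX = 0.6 × 100 = 60 ksi.
φR_n = 0.75 × 60 × 8.484 = 381.8 kips.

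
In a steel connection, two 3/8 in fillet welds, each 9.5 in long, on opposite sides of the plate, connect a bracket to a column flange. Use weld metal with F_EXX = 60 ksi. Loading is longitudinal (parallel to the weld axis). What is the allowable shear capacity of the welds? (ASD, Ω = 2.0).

R_n/Ω ≈ 90.7 kips

Effective throat t_e = 0.707 × 0.375 = 0.2651 in.
Total length L = 19 in; A_we = 0.2651 × 19 = 5.037 in².
F_nw = 0.6 F_EXX = 0.6 × 60 = 36 ksi.
R_n = 36 × 5.037 = 181.3 kips; R_n/Ω = 181.3/2.0 = 90.67 kips.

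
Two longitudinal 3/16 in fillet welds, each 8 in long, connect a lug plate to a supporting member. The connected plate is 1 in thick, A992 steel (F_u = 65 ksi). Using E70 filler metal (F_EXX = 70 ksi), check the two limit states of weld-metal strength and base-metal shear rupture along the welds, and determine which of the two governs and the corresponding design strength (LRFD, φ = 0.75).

φR_n ≈ 66.8 kips (weld metal governs)

t_e = 0.707 × 0.1875 = 0.1326 in; L = 16 in.
Weld metal: φR_n = 0.75 × 0.6 × 70 × 0.1326 × 16 = 66.81 kips.
Base metal (shear rupture): φR_n = 0.75 × 0.6 × 65 × 1 × 16 = 468 kips.
Governing: weld metal.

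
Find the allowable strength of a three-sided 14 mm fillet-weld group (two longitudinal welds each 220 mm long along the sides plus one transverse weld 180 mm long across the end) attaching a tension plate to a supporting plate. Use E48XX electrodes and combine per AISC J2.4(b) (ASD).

E48XX → F_EXX = 480 MPa.
t_e = 0.707 × 14 = 9.898 mm.
R_nwl = 0.6 × 480 × 9.898 × 440 × 10⁻³ = 1254 kN (longitudinal, 2 welds).
R_nwt = 0.6 × 480 × 9.898 × 180 × 10⁻³ = 513.1 kN (transverse, base value).
(i) R_nwl + R_nwt = 1767 kN; (ii) 0.85 R_nwl + 1.5 R_nwt = 1836 kN.
R_n = max = 1836 kN [governs: (ii)]; R_n/Ω = 917.9 kN.

R_n/Ω ≈ 918 kN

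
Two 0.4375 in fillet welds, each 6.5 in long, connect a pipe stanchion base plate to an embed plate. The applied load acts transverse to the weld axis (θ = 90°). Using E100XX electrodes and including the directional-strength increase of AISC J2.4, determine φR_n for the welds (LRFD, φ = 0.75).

φR_n ≈ 271 kips

E100XX → F_EXX = 100 ksi.
t_e = 0.707 × 0.4375 = 0.3093 in; A_we = 0.3093 × 13 = 4.021 in².
Directional factor: 1.0 + 0.5 sin^1.5(90°) = 1.5.
F_nw = 0.6 × 100 × 1.5 = 90 ksi.
φR_n = 0.75 × 90 × 4.021 = 271.4 kips.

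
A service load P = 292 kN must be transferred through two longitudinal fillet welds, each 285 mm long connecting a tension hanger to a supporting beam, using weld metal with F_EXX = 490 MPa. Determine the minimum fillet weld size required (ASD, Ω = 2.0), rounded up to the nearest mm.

Total weld length L = 570 mm.
Required throat t_e = P × Ω / (0.6 F_EXX × L) = 292 × 2.0 / (0.6 × 490 × 570 × 10⁻³) = 3.485 mm.
Required leg w = t_e / 0.707 = 4.929 mm → use 5 mm.

w = 5 mm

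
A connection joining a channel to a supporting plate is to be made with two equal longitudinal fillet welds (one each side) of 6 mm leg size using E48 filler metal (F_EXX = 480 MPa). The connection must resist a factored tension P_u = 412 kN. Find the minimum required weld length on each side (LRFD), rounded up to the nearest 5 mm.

L = 225 mm on each side

Throat t_e = 0.707 × 6 = 4.242 mm.
φr_n = 0.75 × 0.6 × 480 × 4.242 × 10⁻³ = 0.9163 kN/mm.
L_req = P_u / φr_n = 412 / 0.9163 = 449.6 mm total.
Per side: 449.6 / 2 = 224.8 mm.
Round up → use L = 225 mm on each side.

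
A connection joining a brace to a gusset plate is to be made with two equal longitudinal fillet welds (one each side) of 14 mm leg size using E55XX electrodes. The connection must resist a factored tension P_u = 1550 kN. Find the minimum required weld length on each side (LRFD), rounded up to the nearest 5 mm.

L = 320 mm on each side

E55XX → F_EXX = 550 MPa.
Throat t_e = 0.707 × 14 = 9.898 mm.
φr_n = 0.75 × 0.6 × 550 × 9.898 × 10⁻³ = 2.45 kN/mm.
L_req = P_u / φr_n = 1550 / 2.45 = 632.7 mm total.
Per side: 632.7 / 2 = 316.4 mm.
Round up → use L = 320 mm on each side.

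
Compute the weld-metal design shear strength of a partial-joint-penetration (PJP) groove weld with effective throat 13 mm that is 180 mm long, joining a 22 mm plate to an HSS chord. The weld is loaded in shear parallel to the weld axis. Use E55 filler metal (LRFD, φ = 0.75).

φR_n ≈ 579 kN

E55XX → F_EXX = 550 MPa.
Effective throat (given) t_e = 13 mm.
A_we = 13 × 180 = 2340 mm².
F_nw = 0.6 F_EXX = 330 MPa.
φR_n = 0.75 × 330 × 2340 × 10⁻³ = 579.2 kN.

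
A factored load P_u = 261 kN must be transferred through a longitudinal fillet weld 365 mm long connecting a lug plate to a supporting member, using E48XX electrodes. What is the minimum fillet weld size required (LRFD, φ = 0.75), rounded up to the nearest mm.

E48XX → F_EXX = 480 MPa.
Total weld length L = 365 mm.
Required throat t_e = P_u / (φ × 0.6 F_EXX × L) = 261 / (0.75 × 0.6 × 480 × 365 × 10⁻³) = 3.311 mm.
Required leg w = t_e / 0.707 = 4.682 mm → use 5 mm.

w = 5 mm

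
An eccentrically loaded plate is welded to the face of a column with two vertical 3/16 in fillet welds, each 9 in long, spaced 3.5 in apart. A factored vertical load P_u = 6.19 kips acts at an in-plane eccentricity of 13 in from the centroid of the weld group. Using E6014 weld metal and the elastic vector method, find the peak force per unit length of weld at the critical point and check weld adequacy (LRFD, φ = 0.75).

E60XX → F_EXX = 60 ksi.
Total weld length L_w = 18 in. Treat welds as unit-width lines.
Polar moment about centroid: J = 2[d³/12 + d(b/2)²] = 2[9³/12 + 9×1.75²] = 176.6 in³.
Direct shear f_v = P/L_w = 6.19 / 18 = 0.3439 kip/in (vertical).
Torsion M = P·e = 6.19 × 13 = 80.47 kip·in.
Critical point at (x, y) = (1.75, 4.5) from centroid. f_tx = M·y/J = 2.05 kip/in; f_ty = M·x/J = 0.7973 kip/in.
Resultant f_max = √[f_tx² + (f_v + f_ty)²] = √[2.05² + (0.3439 + 0.7973)²] = 2.346 kip/in.
Capacity per unit length: φr_n = 0.75 × 0.6 × 60 × (0.707 × 0.1875) = 3.579 kip/in.
2.346 ≤ 3.579 → adequate.

f_max ≈ 2.35 kip/in; adequate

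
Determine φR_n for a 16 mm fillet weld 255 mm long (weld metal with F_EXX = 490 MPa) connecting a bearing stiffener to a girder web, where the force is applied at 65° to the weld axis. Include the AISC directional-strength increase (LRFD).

φR_n ≈ 910 kN

t_e = 0.707 × 16 = 11.31 mm; A_we = 11.31 × 255 = 2885 mm².
Directional factor: 1.0 + 0.5 sin^1.5(65°) = 1.431.
F_nw = 0.6 × 490 × 1.431 = 420.8 MPa.
φR_n = 0.75 × 420.8 × 2885 × 10⁻³ = 910.4 kN.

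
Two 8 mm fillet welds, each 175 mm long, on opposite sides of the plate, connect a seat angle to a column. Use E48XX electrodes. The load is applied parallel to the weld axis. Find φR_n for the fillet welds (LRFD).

E48XX → F_EXX = 480 MPa.
Effective throat t_e = 0.707 × 8 = 5.656 mm.
Total length L = 350 mm; A_we = 5.656 × 350 = 1980 mm².
F_nw = 0.6 F_EXX = 0.6 × 480 = 288 MPa.
φR_n = 0.75 × 288 × 1980 × 10⁻³ = 427.6 kN.

φR_n ≈ 428 kN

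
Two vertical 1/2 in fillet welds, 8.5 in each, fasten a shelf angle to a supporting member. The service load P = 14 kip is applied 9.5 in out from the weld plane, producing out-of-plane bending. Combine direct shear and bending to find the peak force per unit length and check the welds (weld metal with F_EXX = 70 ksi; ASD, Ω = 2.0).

f_max ≈ 5.58 kip/in; adequate

L_w = 2 × 8.5 = 17 in; section modulus (unit throat) S = 2 × L²/6 = 24.08 in².
Direct shear f_v = P/L_w = 14/17 = 0.8235 kip/in.
Moment M = P × e = 14 × 9.5 = 133 kip·in; bending f_b = M/S = 5.522 kip/in.
f_max = √(f_v² + f_b²) = √(0.8235² + 5.522²) = 5.584 kip/in.
r_n/Ω = (1/2.0) × 0.6 × 70 × (0.707 × 0.5) = 7.423 kip/in → adequate.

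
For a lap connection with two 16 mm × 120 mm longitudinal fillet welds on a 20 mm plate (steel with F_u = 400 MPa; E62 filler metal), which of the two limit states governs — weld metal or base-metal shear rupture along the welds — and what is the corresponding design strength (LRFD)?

E62XX → F_EXX = 620 MPa.
t_e = 0.707 × 16 = 11.31 mm; L = 240 mm.
Weld metal: φR_n = 0.75 × 0.6 × 620 × 11.31 × 240 × 10⁻³ = 757.5 kN.
Base metal (shear rupture): φR_n = 0.75 × 0.6 × 400 × 20 × 240 × 10⁻³ = 864 kN.
Governing: weld metal.

φR_n ≈ 757 kN (weld metal governs)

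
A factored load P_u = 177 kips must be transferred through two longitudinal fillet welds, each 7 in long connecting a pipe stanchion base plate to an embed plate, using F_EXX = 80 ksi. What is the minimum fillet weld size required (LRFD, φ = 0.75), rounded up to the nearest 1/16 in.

w = 1/2 in

Total weld length L = 14 in.
Required throat t_e = P_u / (φ × 0.6 F_EXX × L) = 177 / (0.75 × 0.6 × 80 × 14) = 0.3512 in.
Required leg w = t_e / 0.707 = 0.4967 in → use 1/2 in.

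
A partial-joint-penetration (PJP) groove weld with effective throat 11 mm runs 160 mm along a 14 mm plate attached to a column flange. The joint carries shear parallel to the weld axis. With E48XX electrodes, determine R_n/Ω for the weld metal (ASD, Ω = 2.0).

R_n/Ω ≈ 253 kN

E48XX → F_EXX = 480 MPa.
Effective throat (given) t_e = 11 mm.
A_we = 11 × 160 = 1760 mm².
F_nw = 0.6 F_EXX = 288 MPa.
R_n/Ω = (288 × 1760) / 2.0 × 10⁻³ = 253.4 kN.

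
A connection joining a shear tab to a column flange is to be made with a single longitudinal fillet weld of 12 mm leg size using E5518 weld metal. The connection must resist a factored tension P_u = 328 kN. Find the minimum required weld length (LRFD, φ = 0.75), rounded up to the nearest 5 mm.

L = 160 mm

E55XX → F_EXX = 550 MPa.
Throat t_e = 0.707 × 12 = 8.484 mm.
φr_n = 0.75 × 0.6 × 550 × 8.484 × 10⁻³ = 2.1 kN/mm.
L_req = P_u / φr_n = 328 / 2.1 = 156.2 mm total.
Round up → use L = 160 mm.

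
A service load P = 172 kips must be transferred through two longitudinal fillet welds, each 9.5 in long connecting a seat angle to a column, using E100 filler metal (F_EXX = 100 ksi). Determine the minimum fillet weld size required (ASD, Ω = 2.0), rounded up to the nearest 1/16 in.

w = 7/16 in

Total weld length L = 19 in.
Required throat t_e = P × Ω / (0.6 F_EXX × L) = 172 × 2.0 / (0.6 × 100 × 19) = 0.3018 in.
Required leg w = t_e / 0.707 = 0.4268 in → use 7/16 in.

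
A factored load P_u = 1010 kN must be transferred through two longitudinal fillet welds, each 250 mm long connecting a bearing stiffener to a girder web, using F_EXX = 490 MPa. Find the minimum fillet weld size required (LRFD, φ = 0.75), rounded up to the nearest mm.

Total weld length L = 500 mm.
Required throat t_e = P_u / (φ × 0.6 F_EXX × L) = 1010 / (0.75 × 0.6 × 490 × 500 × 10⁻³) = 9.161 mm.
Required leg w = t_e / 0.707 = 12.96 mm → use 13 mm.

w = 13 mm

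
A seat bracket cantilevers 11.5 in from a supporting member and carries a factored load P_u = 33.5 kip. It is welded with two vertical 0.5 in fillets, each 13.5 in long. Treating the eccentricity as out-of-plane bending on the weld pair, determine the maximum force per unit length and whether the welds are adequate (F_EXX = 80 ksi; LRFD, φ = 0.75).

L_w = 2 × 13.5 = 27 in; section modulus (unit throat) S = 2 × L²/6 = 60.75 in².
Direct shear f_v = P/L_w = 33.5/27 = 1.241 kip/in.
Moment M = P × e = 33.5 × 11.5 = 385.25 kip·in; bending f_b = M/S = 6.342 kip/in.
f_max = √(f_v² + f_b²) = √(1.241² + 6.342²) = 6.462 kip/in.
φr_n = 0.75 × 0.6 × 80 × (0.707 × 0.5) = 12.73 kip/in → adequate.

f_max ≈ 6.46 kip/in; adequate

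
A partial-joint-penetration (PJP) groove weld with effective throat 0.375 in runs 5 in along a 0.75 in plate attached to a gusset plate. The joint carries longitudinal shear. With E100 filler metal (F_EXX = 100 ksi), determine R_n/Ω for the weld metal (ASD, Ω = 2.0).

Effective throat (given) t_e = 0.375 in.
A_we = 0.375 × 5 = 1.875 in².
F_nw = 0.6 F_EXX = 60 ksi.
R_n/Ω = (60 × 1.875) / 2.0 = 56.25 kips.

R_n/Ω ≈ 56.2 kips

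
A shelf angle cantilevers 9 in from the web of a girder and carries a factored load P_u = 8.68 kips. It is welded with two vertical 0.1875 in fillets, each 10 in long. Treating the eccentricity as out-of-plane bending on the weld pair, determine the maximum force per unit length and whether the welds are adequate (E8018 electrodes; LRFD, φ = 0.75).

f_max ≈ 2.38 kip/in; adequate

E80XX → F_EXX = 80 ksi.
L_w = 2 × 10 = 20 in; section modulus (unit throat) S = 2 × L²/6 = 33.33 in².
Direct shear f_v = P/L_w = 8.68/20 = 0.434 kip/in.
Moment M = P × e = 8.68 × 9 = 78.12 kip·in; bending f_b = M/S = 2.344 kip/in.
f_max = √(f_v² + f_b²) = √(0.434² + 2.344²) = 2.383 kip/in.
φr_n = 0.75 × 0.6 × 80 × (0.707 × 0.1875) = 4.772 kip/in → adequate.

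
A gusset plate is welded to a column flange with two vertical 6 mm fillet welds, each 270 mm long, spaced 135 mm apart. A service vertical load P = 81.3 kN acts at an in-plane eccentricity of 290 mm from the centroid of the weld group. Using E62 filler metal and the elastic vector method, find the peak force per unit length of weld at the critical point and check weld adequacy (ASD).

E62XX → F_EXX = 620 MPa.
Total weld length L_w = 540 mm. Treat welds as unit-width lines.
Polar moment about centroid: J = 2[d³/12 + d(b/2)²] = 2[270³/12 + 270×67.5²] = 5741000 mm³.
Direct shear f_v = P/L_w = 81.3×10³ / 540 = 150.6 N/mm (vertical).
Torsion M = P·e = 81.3×10³ × 290 = 23577000 N·mm.
Critical point at (x, y) = (67.5, 135) from centroid. f_tx = M·y/J = 554.4 N/mm; f_ty = M·x/J = 277.2 N/mm.
Resultant f_max = √[f_tx² + (f_v + f_ty)²] = √[554.4² + (150.6 + 277.2)²] = 700.3 N/mm.
Capacity per unit length: r_n/Ω = (1/2.0) × 0.6 × 620 × (0.707 × 6) = 789 N/mm.
700.3 ≤ 789 → adequate.

f_max ≈ 700 N/mm; adequate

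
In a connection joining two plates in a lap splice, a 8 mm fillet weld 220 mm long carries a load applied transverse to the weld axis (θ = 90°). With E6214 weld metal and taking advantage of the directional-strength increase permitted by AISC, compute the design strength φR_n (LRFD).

φR_n ≈ 521 kN

E62XX → F_EXX = 620 MPa.
t_e = 0.707 × 8 = 5.656 mm; A_we = 5.656 × 220 = 1244 mm².
Directional factor: 1.0 + 0.5 sin^1.5(90°) = 1.5.
F_nw = 0.6 × 620 × 1.5 = 558 MPa.
φR_n = 0.75 × 558 × 1244 × 10⁻³ = 520.7 kN.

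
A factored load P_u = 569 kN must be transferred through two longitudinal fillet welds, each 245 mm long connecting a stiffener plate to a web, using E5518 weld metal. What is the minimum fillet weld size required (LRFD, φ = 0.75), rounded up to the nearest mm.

E55XX → F_EXX = 550 MPa.
Total weld length L = 490 mm.
Required throat t_e = P_u / (φ × 0.6 F_EXX × L) = 569 / (0.75 × 0.6 × 550 × 490 × 10⁻³) = 4.692 mm.
Required leg w = t_e / 0.707 = 6.636 mm → use 7 mm.

w = 7 mm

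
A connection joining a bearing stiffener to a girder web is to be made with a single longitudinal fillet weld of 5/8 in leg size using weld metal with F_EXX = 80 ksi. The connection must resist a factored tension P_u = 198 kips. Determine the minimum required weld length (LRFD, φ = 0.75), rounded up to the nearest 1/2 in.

L = 12.5 in

Throat t_e = 0.707 × 0.625 = 0.4419 in.
φr_n = 0.75 × 0.6 × 80 × 0.4419 = 15.91 kips/in.
L_req = P_u / φr_n = 198 / 15.91 = 12.45 in total.
Round up → use L = 12.5 in.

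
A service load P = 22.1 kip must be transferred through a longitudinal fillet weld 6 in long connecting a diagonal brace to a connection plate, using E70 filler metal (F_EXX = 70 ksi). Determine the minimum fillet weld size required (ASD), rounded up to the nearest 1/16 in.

Total weld length L = 6 in.
Required throat t_e = P × Ω / (0.6 F_EXX × L) = 22.1 × 2.0 / (0.6 × 70 × 6) = 0.1754 in.
Required leg w = t_e / 0.707 = 0.2481 in → use 1/4 in.

w = 1/4 in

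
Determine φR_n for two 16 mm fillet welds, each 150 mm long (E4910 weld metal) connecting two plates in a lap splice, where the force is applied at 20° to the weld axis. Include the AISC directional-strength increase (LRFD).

E49XX → F_EXX = 490 MPa.
t_e = 0.707 × 16 = 11.31 mm; A_we = 11.31 × 300 = 3394 mm².
Directional factor: 1.0 + 0.5 sin^1.5(20°) = 1.1.
F_nw = 0.6 × 490 × 1.1 = 323.4 MPa.
φR_n = 0.75 × 323.4 × 3394 × 10⁻³ = 823.1 kN.

φR_n ≈ 823 kN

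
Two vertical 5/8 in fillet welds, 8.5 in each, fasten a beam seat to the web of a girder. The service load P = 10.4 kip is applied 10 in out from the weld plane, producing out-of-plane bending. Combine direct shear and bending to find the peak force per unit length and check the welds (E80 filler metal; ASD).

E80XX → F_EXX = 80 ksi.
L_w = 2 × 8.5 = 17 in; section modulus (unit throat) S = 2 × L²/6 = 24.08 in².
Direct shear f_v = P/L_w = 10.4/17 = 0.6118 kip/in.
Moment M = P × e = 10.4 × 10 = 104 kip·in; bending f_b = M/S = 4.318 kip/in.
f_max = √(f_v² + f_b²) = √(0.6118² + 4.318²) = 4.361 kip/in.
r_n/Ω = (1/2.0) × 0.6 × 80 × (0.707 × 0.625) = 10.6 kip/in → adequate.

f_max ≈ 4.36 kip/in; adequate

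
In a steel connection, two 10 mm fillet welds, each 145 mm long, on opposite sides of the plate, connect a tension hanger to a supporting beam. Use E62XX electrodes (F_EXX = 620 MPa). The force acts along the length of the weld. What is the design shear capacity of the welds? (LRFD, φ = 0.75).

Effective throat t_e = 0.707 × 10 = 7.07 mm.
Total length L = 290 mm; A_we = 7.07 × 290 = 2050 mm².
F_nw = 0.6 F_EXX = 0.6 × 620 = 372 MPa.
φR_n = 0.75 × 372 × 2050 × 10⁻³ = 572 kN.

φR_n ≈ 572 kN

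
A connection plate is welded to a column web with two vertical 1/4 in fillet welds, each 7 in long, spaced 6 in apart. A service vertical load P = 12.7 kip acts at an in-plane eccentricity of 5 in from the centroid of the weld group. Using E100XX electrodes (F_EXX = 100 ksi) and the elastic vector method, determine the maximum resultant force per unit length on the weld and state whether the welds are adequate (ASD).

f_max ≈ 2.29 kip/in; adequate

Total weld length L_w = 14 in. Treat welds as unit-width lines.
Polar moment about centroid: J = 2[d³/12 + d(b/2)²] = 2[7³/12 + 7×3²] = 183.2 in³.
Direct shear f_v = P/L_w = 12.7 / 14 = 0.9071 kip/in (vertical).
Torsion M = P·e = 12.7 × 5 = 63.5 kip·in.
Critical point at (x, y) = (3, 3.5) from centroid. f_tx = M·y/J = 1.213 kip/in; f_ty = M·x/J = 1.04 kip/in.
Resultant f_max = √[f_tx² + (f_v + f_ty)²] = √[1.213² + (0.9071 + 1.04)²] = 2.294 kip/in.
Capacity per unit length: r_n/Ω = (1/2.0) × 0.6 × 100 × (0.707 × 0.25) = 5.302 kip/in.
2.294 ≤ 5.302 → adequate.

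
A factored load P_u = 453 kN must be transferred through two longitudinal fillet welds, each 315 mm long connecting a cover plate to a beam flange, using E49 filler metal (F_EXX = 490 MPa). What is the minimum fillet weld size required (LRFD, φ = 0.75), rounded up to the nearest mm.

w = 5 mm

Total weld length L = 630 mm.
Required throat t_e = P_u / (φ × 0.6 F_EXX × L) = 453 / (0.75 × 0.6 × 490 × 630 × 10⁻³) = 3.261 mm.
Required leg w = t_e / 0.707 = 4.612 mm → use 5 mm.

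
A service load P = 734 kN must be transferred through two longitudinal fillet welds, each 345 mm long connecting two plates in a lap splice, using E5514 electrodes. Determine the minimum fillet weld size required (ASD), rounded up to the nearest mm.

w = 10 mm

E55XX → F_EXX = 550 MPa.
Total weld length L = 690 mm.
Required throat t_e = P × Ω / (0.6 F_EXX × L) = 734 × 2.0 / (0.6 × 550 × 690 × 10⁻³) = 6.447 mm.
Required leg w = t_e / 0.707 = 9.119 mm → use 10 mm.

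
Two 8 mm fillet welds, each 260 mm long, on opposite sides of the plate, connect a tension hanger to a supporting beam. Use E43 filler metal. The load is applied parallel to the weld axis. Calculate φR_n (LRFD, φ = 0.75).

E43XX → F_EXX = 430 MPa.
Effective throat t_e = 0.707 × 8 = 5.656 mm.
Total length L = 520 mm; A_we = 5.656 × 520 = 2941 mm².
F_nw = 0.6 F_EXX = 0.6 × 430 = 258 MPa.
φR_n = 0.75 × 258 × 2941 × 10⁻³ = 569.1 kN.

φR_n ≈ 569 kN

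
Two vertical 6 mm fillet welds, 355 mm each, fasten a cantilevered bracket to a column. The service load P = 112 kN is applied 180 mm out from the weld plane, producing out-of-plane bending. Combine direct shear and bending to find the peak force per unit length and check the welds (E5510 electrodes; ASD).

f_max ≈ 505 N/mm; adequate

E55XX → F_EXX = 550 MPa.
L_w = 2 × 355 = 710 mm; section modulus (unit throat) S = 2 × L²/6 = 42010 mm².
Direct shear f_v = P/L_w = 112×10³/710 = 157.7 N/mm.
Moment M = P × e = 112×10³ × 180 = 20160000 N·mm; bending f_b = M/S = 479.9 N/mm.
f_max = √(f_v² + f_b²) = √(157.7² + 479.9²) = 505.2 N/mm.
r_n/Ω = (1/2.0) × 0.6 × 550 × (0.707 × 6) = 699.9 N/mm → adequate.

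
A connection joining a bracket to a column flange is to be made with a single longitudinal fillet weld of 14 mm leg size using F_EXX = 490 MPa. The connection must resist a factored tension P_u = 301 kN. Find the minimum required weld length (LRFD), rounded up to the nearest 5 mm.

L = 140 mm

Throat t_e = 0.707 × 14 = 9.898 mm.
φr_n = 0.75 × 0.6 × 490 × 9.898 × 10⁻³ = 2.183 kN/mm.
L_req = P_u / φr_n = 301 / 2.183 = 137.9 mm total.
Round up → use L = 140 mm.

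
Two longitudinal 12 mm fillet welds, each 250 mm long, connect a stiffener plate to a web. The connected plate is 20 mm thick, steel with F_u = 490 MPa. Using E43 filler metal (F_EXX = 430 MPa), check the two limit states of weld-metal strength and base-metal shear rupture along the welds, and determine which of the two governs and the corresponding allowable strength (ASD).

R_n/Ω ≈ 547 kN (weld metal governs)

t_e = 0.707 × 12 = 8.484 mm; L = 500 mm.
Weld metal: R_n/Ω = (1/2.0) × 0.6 × 430 × 8.484 × 500 × 10⁻³ = 547.2 kN.
Base metal (shear rupture): R_n/Ω = (1/2.0) × 0.6 × 490 × 20 × 500 × 10⁻³ = 1470 kN.
Governing: weld metal.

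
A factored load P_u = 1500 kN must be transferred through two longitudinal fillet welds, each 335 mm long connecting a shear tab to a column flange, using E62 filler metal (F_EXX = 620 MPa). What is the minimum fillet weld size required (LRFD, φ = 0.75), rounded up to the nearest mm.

w = 12 mm

Total weld length L = 670 mm.
Required throat t_e = P_u / (φ × 0.6 F_EXX × L) = 1500 / (0.75 × 0.6 × 620 × 670 × 10⁻³) = 8.024 mm.
Required leg w = t_e / 0.707 = 11.35 mm → use 12 mm.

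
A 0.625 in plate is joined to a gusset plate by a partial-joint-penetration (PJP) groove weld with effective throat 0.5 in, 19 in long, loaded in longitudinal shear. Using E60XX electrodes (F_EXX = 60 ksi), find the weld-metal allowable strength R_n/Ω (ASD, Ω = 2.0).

Effective throat (given) t_e = 0.5 in.
A_we = 0.5 × 19 = 9.5 in².
F_nw = 0.6 F_EXX = 36 ksi.
R_n/Ω = (36 × 9.5) / 2.0 = 171 kips.

R_n/Ω ≈ 171 kips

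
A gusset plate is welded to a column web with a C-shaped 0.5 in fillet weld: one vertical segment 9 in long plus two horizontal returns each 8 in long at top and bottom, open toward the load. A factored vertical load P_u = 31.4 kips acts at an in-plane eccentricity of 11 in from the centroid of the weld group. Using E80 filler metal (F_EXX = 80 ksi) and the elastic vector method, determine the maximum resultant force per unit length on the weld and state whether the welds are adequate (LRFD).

Total weld length L_w = 25 in. Treat welds as unit-width lines.
Centroid: x̄ = 2×8×4 / 25 = 2.56 in from the vertical weld.
Polar moment about centroid: J = I_x + I_y = [9³/12 + 2×8×4.5²] + [9×2.56² + 2(8³/12 + 8×1.44²)] = 562.2 in³.
Direct shear f_v = P/L_w = 31.4 / 25 = 1.256 kip/in (vertical).
Torsion M = P·e = 31.4 × 11 = 345.4 kip·in.
Critical point at (x, y) = (5.44, 4.5) from centroid. f_tx = M·y/J = 2.764 kip/in; f_ty = M·x/J = 3.342 kip/in.
Resultant f_max = √[f_tx² + (f_v + f_ty)²] = √[2.764² + (1.256 + 3.342)²] = 5.365 kip/in.
Capacity per unit length: φr_n = 0.75 × 0.6 × 80 × (0.707 × 0.5) = 12.73 kip/in.
5.365 ≤ 12.73 → adequate.

f_max ≈ 5.36 kip/in; adequate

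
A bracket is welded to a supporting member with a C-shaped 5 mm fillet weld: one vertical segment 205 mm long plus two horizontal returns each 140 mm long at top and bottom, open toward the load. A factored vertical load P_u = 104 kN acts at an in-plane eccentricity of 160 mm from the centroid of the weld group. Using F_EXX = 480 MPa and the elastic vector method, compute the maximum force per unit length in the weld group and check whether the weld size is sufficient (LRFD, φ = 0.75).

f_max ≈ 674 N/mm; adequate

Total weld length L_w = 485 mm. Treat welds as unit-width lines.
Centroid: x̄ = 2×140×70 / 485 = 40.41 mm from the vertical weld.
Polar moment about centroid: J = I_x + I_y = [205³/12 + 2×140×102.5²] + [205×40.41² + 2(140³/12 + 140×29.59²)] = 4697000 mm³.
Direct shear f_v = P/L_w = 104×10³ / 485 = 214.4 N/mm (vertical).
Torsion M = P·e = 104×10³ × 160 = 16640000 N·mm.
Critical point at (x, y) = (99.59, 102.5) from centroid. f_tx = M·y/J = 363.1 N/mm; f_ty = M·x/J = 352.8 N/mm.
Resultant f_max = √[f_tx² + (f_v + f_ty)²] = √[363.1² + (214.4 + 352.8)²] = 673.5 N/mm.
Capacity per unit length: φr_n = 0.75 × 0.6 × 480 × (0.707 × 5) = 763.6 N/mm.
673.5 ≤ 763.6 → adequate.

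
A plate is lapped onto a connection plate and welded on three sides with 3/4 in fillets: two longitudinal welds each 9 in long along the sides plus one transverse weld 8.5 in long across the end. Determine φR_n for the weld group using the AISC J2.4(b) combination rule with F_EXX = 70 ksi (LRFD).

φR_n ≈ 469 kip

t_e = 0.707 × 0.75 = 0.5302 in.
R_nwl = 0.6 × 70 × 0.5302 × 18 = 400.9 kip (longitudinal, 2 welds).
R_nwt = 0.6 × 70 × 0.5302 × 8.5 = 189.3 kip (transverse, base value).
(i) R_nwl + R_nwt = 590.2 kip; (ii) 0.85 R_nwl + 1.5 R_nwt = 624.7 kip.
R_n = max = 624.7 kip [governs: (ii)]; φR_n = 468.5 kip.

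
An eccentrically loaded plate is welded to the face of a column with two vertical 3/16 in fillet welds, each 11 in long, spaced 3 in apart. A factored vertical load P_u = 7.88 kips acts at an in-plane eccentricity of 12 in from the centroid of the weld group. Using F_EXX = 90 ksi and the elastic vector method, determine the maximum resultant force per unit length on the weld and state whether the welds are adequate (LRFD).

f_max ≈ 2.11 kip/in; adequate

Total weld length L_w = 22 in. Treat welds as unit-width lines.
Polar moment about centroid: J = 2[d³/12 + d(b/2)²] = 2[11³/12 + 11×1.5²] = 271.3 in³.
Direct shear f_v = P/L_w = 7.88 / 22 = 0.3582 kip/in (vertical).
Torsion M = P·e = 7.88 × 12 = 94.56 kip·in.
Critical point at (x, y) = (1.5, 5.5) from centroid. f_tx = M·y/J = 1.917 kip/in; f_ty = M·x/J = 0.5228 kip/in.
Resultant f_max = √[f_tx² + (f_v + f_ty)²] = √[1.917² + (0.3582 + 0.5228)²] = 2.11 kip/in.
Capacity per unit length: φr_n = 0.75 × 0.6 × 90 × (0.707 × 0.1875) = 5.369 kip/in.
2.11 ≤ 5.369 → adequate.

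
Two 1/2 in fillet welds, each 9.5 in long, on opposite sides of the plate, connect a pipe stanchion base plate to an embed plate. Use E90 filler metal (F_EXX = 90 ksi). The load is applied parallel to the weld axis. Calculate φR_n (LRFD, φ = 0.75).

φR_n ≈ 272 kip

Effective throat t_e = 0.707 × 0.5 = 0.3535 in.
Total length L = 19 in; A_we = 0.3535 × 19 = 6.716 in².
F_nw = 0.6 F_EXX = 0.6 × 90 = 54 ksi.
φR_n = 0.75 × 54 × 6.716 = 272 kip.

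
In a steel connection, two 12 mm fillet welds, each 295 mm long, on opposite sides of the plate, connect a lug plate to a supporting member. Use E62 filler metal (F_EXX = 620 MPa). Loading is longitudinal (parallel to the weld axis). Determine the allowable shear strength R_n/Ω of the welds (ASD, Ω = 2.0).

R_n/Ω ≈ 931 kN

Effective throat t_e = 0.707 × 12 = 8.484 mm.
Total length L = 590 mm; A_we = 8.484 × 590 = 5006 mm².
F_nw = 0.6 F_EXX = 0.6 × 620 = 372 MPa.
R_n = 372 × 5006 × 10⁻³ = 1862 kN; R_n/Ω = 1862/2.0 = 931 kN.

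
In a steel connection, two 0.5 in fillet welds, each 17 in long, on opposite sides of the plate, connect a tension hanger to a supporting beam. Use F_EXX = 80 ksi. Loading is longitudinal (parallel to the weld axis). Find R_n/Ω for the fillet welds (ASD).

Effective throat t_e = 0.707 × 0.5 = 0.3535 in.
Total length L = 34 in; A_we = 0.3535 × 34 = 12.02 in².
F_nw = 0.6 F_EXX = 0.6 × 80 = 48 ksi.
R_n = 48 × 12.02 = 576.9 kips; R_n/Ω = 576.9/2.0 = 288.5 kips.

R_n/Ω ≈ 288 kips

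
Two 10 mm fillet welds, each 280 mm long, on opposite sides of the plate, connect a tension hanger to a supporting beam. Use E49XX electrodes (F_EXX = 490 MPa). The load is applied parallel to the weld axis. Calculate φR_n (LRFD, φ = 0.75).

Effective throat t_e = 0.707 × 10 = 7.07 mm.
Total length L = 560 mm; A_we = 7.07 × 560 = 3959 mm².
F_nw = 0.6 F_EXX = 0.6 × 490 = 294 MPa.
φR_n = 0.75 × 294 × 3959 × 10⁻³ = 873 kN.

φR_n ≈ 873 kN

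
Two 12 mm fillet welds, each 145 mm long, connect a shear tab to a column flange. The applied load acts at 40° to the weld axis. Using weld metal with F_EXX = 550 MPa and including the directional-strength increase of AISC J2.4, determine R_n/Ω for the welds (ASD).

R_n/Ω ≈ 511 kN

t_e = 0.707 × 12 = 8.484 mm; A_we = 8.484 × 290 = 2460 mm².
Directional factor: 1.0 + 0.5 sin^1.5(40°) = 1.258.
F_nw = 0.6 × 550 × 1.258 = 415 MPa.
R_n/Ω = (415 × 2460) / 2.0 × 10⁻³ = 510.6 kN.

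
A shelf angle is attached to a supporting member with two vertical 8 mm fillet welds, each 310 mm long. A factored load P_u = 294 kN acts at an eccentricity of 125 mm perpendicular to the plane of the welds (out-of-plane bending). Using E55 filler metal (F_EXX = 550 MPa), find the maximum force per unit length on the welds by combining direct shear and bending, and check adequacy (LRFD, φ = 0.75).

f_max ≈ 1240 N/mm; adequate

L_w = 2 × 310 = 620 mm; section modulus (unit throat) S = 2 × L²/6 = 32030 mm².
Direct shear f_v = P/L_w = 294×10³/620 = 474.2 N/mm.
Moment M = P × e = 294×10³ × 125 = 36750000 N·mm; bending f_b = M/S = 1147 N/mm.
f_max = √(f_v² + f_b²) = √(474.2² + 1147²) = 1241 N/mm.
φr_n = 0.75 × 0.6 × 550 × (0.707 × 8) = 1400 N/mm → adequate.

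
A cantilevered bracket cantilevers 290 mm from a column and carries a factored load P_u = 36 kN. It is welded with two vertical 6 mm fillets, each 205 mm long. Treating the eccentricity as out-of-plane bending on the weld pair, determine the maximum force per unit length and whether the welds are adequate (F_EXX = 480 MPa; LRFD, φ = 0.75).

f_max ≈ 750 N/mm; adequate

L_w = 2 × 205 = 410 mm; section modulus (unit throat) S = 2 × L²/6 = 14010 mm².
Direct shear f_v = P/L_w = 36×10³/410 = 87.8 N/mm.
Moment M = P × e = 36×10³ × 290 = 10440000 N·mm; bending f_b = M/S = 745.3 N/mm.
f_max = √(f_v² + f_b²) = √(87.8² + 745.3²) = 750.4 N/mm.
φr_n = 0.75 × 0.6 × 480 × (0.707 × 6) = 916.3 N/mm → adequate.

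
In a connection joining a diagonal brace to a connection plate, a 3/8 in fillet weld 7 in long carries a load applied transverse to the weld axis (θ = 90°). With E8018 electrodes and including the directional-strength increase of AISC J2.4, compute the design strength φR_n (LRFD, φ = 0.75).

φR_n ≈ 100 kips

E80XX → F_EXX = 80 ksi.
t_e = 0.707 × 0.375 = 0.2651 in; A_we = 0.2651 × 7 = 1.856 in².
Directional factor: 1.0 + 0.5 sin^1.5(90°) = 1.5.
F_nw = 0.6 × 80 × 1.5 = 72 ksi.
φR_n = 0.75 × 72 × 1.856 = 100.2 kips.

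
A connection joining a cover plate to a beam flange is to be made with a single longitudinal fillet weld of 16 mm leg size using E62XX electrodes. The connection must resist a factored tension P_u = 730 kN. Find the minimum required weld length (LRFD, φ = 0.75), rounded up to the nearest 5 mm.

L = 235 mm

E62XX → F_EXX = 620 MPa.
Throat t_e = 0.707 × 16 = 11.31 mm.
φr_n = 0.75 × 0.6 × 620 × 11.31 × 10⁻³ = 3.156 kN/mm.
L_req = P_u / φr_n = 730 / 3.156 = 231.3 mm total.
Round up → use L = 235 mm.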